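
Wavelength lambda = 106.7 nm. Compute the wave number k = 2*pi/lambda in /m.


k = 2 * pi / lambda
= 6.2832 / (106.7e-9)
= 6.2832 / 1.0670e-07
= 5.8886e+07 /m

5.8886e+07


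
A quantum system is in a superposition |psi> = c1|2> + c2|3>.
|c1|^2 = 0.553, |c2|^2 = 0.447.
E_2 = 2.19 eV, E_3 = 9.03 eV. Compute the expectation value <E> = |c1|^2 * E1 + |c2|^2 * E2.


<E> = |c1|^2 * E1 + |c2|^2 * E2
= 0.553 * 2.19 + 0.447 * 9.03
= 1.2111 + 4.0364
= 5.2475 eV

5.2475


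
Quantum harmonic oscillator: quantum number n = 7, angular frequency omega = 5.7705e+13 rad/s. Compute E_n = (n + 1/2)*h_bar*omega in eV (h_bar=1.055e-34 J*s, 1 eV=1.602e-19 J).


E = (n + 1/2) * h_bar * omega
= (7 + 0.5) * 1.055e-34 * 5.7705e+13
= 7.5 * 6.0879e-21
= 4.5659e-20 J
= 0.285 eV

0.285


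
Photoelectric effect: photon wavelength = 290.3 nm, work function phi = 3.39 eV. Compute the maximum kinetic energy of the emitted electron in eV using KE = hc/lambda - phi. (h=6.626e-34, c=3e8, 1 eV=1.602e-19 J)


E_photon = hc / lambda
= (6.626e-34)(3e8) / (290.3e-9)
= 6.8474e-19 J
= 4.2743 eV
KE = E_photon - phi
= 4.2743 - 3.39
= 0.8843 eV

0.8843


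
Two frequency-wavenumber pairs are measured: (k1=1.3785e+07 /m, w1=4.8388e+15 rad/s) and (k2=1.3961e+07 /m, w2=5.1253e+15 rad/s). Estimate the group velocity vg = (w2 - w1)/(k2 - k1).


vg = (w2 - w1) / (k2 - k1)
= (5.1253e+15 - 4.8388e+15) / (1.3961e+07 - 1.3785e+07)
= 2.8650e+14 / 1.7600e+05
= 1.6278e+09 m/s

1.6278e+09


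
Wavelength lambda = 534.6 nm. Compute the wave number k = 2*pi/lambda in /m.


k = 2 * pi / lambda
= 6.2832 / (534.6e-9)
= 6.2832 / 5.3460e-07
= 1.1753e+07 /m

1.1753e+07


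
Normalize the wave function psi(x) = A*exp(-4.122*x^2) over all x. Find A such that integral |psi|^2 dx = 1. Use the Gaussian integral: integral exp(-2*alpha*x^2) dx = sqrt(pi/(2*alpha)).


integral |psi|^2 dx = A^2 * sqrt(pi/(2*alpha)) = 1
A^2 = sqrt(2*alpha/pi)
= sqrt(2 * 4.122 / pi)
= 1.619922
A = sqrt(1.619922)
= 1.2728

1.2728


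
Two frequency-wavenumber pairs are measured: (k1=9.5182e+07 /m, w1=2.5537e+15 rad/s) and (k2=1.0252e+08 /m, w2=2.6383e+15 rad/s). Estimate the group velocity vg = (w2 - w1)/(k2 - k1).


vg = (w2 - w1) / (k2 - k1)
= (2.6383e+15 - 2.5537e+15) / (1.0252e+08 - 9.5182e+07)
= 8.4600e+13 / 7.3380e+06
= 1.1529e+07 m/s

1.1529e+07


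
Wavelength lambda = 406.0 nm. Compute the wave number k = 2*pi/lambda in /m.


k = 2 * pi / lambda
= 6.2832 / (406.0e-9)
= 6.2832 / 4.0600e-07
= 1.5476e+07 /m

1.5476e+07


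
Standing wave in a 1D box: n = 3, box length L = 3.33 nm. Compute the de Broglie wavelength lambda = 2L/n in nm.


lambda = 2L / n
= 2 * 3.33 / 3
= 6.66 / 3
= 2.22 nm

2.22


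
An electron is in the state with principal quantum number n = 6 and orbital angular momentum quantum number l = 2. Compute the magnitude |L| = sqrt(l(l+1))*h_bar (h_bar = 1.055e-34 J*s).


L = sqrt(l*(l+1)) * h_bar
= sqrt(2 * 3) * 1.055e-34
= sqrt(6) * 1.055e-34
= 2.4495 * 1.055e-34
= 2.5842e-34 J*s

2.5842e-34


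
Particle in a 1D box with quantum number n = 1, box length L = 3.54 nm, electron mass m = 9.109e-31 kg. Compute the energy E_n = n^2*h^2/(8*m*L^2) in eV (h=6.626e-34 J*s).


E = n^2 * h^2 / (8 * m * L^2)
= 1^2 * (6.626e-34)^2 / (8 * 9.109e-31 * (3.54e-9)^2)
= 1 * 4.3904e-67 / (8 * 9.109e-31 * 1.2532e-17)
= 4.8077e-21 J
= 0.03 eV

0.03


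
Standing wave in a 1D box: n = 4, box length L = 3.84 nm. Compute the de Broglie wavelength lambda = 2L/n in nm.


lambda = 2L / n
= 2 * 3.84 / 4
= 7.68 / 4
= 1.92 nm

1.92


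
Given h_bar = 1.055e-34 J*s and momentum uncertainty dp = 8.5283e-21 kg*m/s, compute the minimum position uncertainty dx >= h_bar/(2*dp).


dx = h_bar / (2 * dp)
= 1.055e-34 / (2 * 8.5283e-21)
= 1.055e-34 / 1.7057e-20
= 6.1853e-15 m

6.1853e-15


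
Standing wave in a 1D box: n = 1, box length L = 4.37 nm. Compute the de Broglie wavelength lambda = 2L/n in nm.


lambda = 2L / n
= 2 * 4.37 / 1
= 8.74 / 1
= 8.74 nm

8.74


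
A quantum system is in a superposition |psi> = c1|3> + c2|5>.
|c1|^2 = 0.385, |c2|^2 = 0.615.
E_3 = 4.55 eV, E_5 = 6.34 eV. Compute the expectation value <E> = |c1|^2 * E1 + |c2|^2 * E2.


<E> = |c1|^2 * E1 + |c2|^2 * E2
= 0.385 * 4.55 + 0.615 * 6.34
= 1.7517 + 3.8991
= 5.6509 eV

5.6509


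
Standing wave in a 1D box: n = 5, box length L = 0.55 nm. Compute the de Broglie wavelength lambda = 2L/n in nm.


lambda = 2L / n
= 2 * 0.55 / 5
= 1.1 / 5
= 0.22 nm

0.22


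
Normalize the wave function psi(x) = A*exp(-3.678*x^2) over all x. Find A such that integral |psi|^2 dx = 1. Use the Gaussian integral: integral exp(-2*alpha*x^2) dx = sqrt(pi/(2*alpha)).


integral |psi|^2 dx = A^2 * sqrt(pi/(2*alpha)) = 1
A^2 = sqrt(2*alpha/pi)
= sqrt(2 * 3.678 / pi)
= 1.530192
A = sqrt(1.530192)
= 1.237

1.237


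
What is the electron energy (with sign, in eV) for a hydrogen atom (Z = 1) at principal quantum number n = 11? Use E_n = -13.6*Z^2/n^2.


E_n = -13.6 * Z^2 / n^2
= -13.6 * 1^2 / 11^2
= -13.6 * 1 / 121
= -0.1124 eV

-0.1124


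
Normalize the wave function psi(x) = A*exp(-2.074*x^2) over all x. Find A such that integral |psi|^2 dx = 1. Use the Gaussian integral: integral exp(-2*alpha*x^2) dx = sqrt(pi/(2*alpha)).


integral |psi|^2 dx = A^2 * sqrt(pi/(2*alpha)) = 1
A^2 = sqrt(2*alpha/pi)
= sqrt(2 * 2.074 / pi)
= 1.149065
A = sqrt(1.149065)
= 1.0719

1.0719


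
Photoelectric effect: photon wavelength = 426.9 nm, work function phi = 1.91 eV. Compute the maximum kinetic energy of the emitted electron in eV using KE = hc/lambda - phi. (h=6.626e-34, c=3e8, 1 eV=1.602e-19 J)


E_photon = hc / lambda
= (6.626e-34)(3e8) / (426.9e-9)
= 4.6564e-19 J
= 2.9066 eV
KE = E_photon - phi
= 2.9066 - 1.91
= 0.9966 eV

0.9966


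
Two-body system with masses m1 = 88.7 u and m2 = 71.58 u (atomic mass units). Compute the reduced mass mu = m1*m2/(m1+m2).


mu = m1 * m2 / (m1 + m2)
= 88.7 * 71.58 / (88.7 + 71.58)
= 6349.146 / 160.28
= 39.6128 u

39.6128


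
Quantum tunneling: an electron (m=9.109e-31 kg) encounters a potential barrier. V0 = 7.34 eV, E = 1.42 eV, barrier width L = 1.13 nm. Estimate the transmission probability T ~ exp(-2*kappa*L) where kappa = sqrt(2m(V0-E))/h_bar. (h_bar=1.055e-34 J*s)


V0 - E = 5.92 eV = 9.4838e-19 J
kappa = sqrt(2 * m * (V0-E)) / h_bar
= sqrt(2 * 9.109e-31 * 9.4838e-19) / 1.055e-34
= 1.2459e+10 /m
2*kappa*L = 2 * 1.2459e+10 * 1.13e-9
= 28.1578
T = exp(-28.1578) = 5.905148e-13

5.905148e-13


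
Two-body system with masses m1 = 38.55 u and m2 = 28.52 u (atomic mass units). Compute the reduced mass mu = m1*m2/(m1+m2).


mu = m1 * m2 / (m1 + m2)
= 38.55 * 28.52 / (38.55 + 28.52)
= 1099.446 / 67.07
= 16.3925 u

16.3925


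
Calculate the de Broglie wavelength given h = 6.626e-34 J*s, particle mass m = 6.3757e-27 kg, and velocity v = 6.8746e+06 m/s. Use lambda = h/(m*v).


lambda = h / (m * v)
= 6.626e-34 / (6.3757e-27 * 6.8746e+06)
= 6.626e-34 / 4.3830e-20
= 1.5117e-14 m

1.5117e-14


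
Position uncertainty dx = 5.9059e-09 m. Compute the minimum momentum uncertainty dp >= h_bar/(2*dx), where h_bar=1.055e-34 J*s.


dp = h_bar / (2 * dx)
= 1.055e-34 / (2 * 5.9059e-09)
= 1.055e-34 / 1.1812e-08
= 8.9317e-27 kg*m/s

8.9317e-27


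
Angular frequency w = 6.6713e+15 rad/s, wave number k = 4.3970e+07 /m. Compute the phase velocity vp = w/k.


vp = w / k
= 6.6713e+15 / 4.3970e+07
= 1.5172e+08 m/s

1.5172e+08


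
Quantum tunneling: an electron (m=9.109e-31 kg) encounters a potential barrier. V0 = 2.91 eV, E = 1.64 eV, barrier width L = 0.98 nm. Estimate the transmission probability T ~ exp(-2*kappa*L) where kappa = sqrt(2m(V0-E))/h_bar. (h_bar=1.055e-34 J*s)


V0 - E = 1.27 eV = 2.0345e-19 J
kappa = sqrt(2 * m * (V0-E)) / h_bar
= sqrt(2 * 9.109e-31 * 2.0345e-19) / 1.055e-34
= 5.7707e+09 /m
2*kappa*L = 2 * 5.7707e+09 * 0.98e-9
= 11.3106
T = exp(-11.3106) = 1.224201e-05

1.224201e-05


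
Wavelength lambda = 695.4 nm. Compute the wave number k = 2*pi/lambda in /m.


k = 2 * pi / lambda
= 6.2832 / (695.4e-9)
= 6.2832 / 6.9540e-07
= 9.0354e+06 /m

9.0354e+06


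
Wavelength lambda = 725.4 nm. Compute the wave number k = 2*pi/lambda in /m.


k = 2 * pi / lambda
= 6.2832 / (725.4e-9)
= 6.2832 / 7.2540e-07
= 8.6617e+06 /m

8.6617e+06


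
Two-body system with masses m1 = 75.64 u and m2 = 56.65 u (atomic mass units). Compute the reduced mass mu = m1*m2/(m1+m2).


mu = m1 * m2 / (m1 + m2)
= 75.64 * 56.65 / (75.64 + 56.65)
= 4285.006 / 132.29
= 32.391 u

32.391


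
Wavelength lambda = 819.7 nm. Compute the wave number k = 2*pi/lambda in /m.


k = 2 * pi / lambda
= 6.2832 / (819.7e-9)
= 6.2832 / 8.1970e-07
= 7.6652e+06 /m

7.6652e+06


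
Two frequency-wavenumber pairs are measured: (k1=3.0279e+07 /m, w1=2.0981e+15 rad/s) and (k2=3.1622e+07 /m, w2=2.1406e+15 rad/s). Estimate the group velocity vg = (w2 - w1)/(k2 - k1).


vg = (w2 - w1) / (k2 - k1)
= (2.1406e+15 - 2.0981e+15) / (3.1622e+07 - 3.0279e+07)
= 4.2500e+13 / 1.3430e+06
= 3.1646e+07 m/s

3.1646e+07


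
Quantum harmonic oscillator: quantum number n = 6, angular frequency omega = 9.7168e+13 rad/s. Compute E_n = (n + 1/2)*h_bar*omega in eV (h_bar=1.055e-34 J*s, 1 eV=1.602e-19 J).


E = (n + 1/2) * h_bar * omega
= (6 + 0.5) * 1.055e-34 * 9.7168e+13
= 6.5 * 1.0251e-20
= 6.6633e-20 J
= 0.4159 eV

0.4159


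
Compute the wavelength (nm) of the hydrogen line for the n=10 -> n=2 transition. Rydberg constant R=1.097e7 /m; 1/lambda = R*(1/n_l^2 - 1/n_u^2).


1/lambda = R * (1/n_l^2 - 1/n_u^2)
= 1.097e7 * (1/2^2 - 1/10^2)
= 1.097e7 * (0.25 - 0.01)
= 1.097e7 * 0.24
= 2.6328e+06 /m
lambda = 1 / 2.6328e+06 = 379.8238 nm

379.8238


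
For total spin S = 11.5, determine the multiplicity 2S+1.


Spin multiplicity = 2S + 1
= 2 * 11.5 + 1
= 23.0 + 1
= 24

24


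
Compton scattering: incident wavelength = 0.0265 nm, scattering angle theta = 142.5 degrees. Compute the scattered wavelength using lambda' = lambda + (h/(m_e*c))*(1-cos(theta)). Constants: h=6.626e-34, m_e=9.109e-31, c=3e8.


Compton wavelength: h/(m_e*c) = 2.4247e-12 m
d_lambda = 2.4247e-12 * (1 - cos(142.5 deg))
= 2.4247e-12 * 1.793353
= 4.3484e-12 m = 0.004348 nm
lambda' = 0.0265 + 0.004348
= 0.030848 nm

0.030848


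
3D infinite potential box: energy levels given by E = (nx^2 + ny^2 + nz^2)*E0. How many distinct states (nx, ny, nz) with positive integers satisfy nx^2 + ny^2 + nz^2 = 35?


Enumerate all (nx, ny, nz) with nx^2 + ny^2 + nz^2 = 35:
(1,3,5)
(1,5,3)
(3,1,5)
(3,5,1)
(5,1,3)
(5,3,1)
Total degeneracy = 6

6


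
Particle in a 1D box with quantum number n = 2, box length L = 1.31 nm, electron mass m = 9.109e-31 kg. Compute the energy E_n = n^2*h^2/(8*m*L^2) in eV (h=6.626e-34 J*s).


E = n^2 * h^2 / (8 * m * L^2)
= 2^2 * (6.626e-34)^2 / (8 * 9.109e-31 * (1.31e-9)^2)
= 4 * 4.3904e-67 / (8 * 9.109e-31 * 1.7161e-18)
= 1.4043e-19 J
= 0.8766 eV

0.8766


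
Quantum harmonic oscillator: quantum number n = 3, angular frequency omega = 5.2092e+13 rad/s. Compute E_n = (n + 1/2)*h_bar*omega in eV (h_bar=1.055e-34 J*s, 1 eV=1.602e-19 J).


E = (n + 1/2) * h_bar * omega
= (3 + 0.5) * 1.055e-34 * 5.2092e+13
= 3.5 * 5.4957e-21
= 1.9235e-20 J
= 0.1201 eV

0.1201


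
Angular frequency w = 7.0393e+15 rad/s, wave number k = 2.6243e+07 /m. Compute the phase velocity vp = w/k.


vp = w / k
= 7.0393e+15 / 2.6243e+07
= 2.6824e+08 m/s

2.6824e+08


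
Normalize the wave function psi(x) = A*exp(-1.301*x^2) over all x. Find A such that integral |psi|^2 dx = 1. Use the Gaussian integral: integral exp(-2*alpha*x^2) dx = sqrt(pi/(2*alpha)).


integral |psi|^2 dx = A^2 * sqrt(pi/(2*alpha)) = 1
A^2 = sqrt(2*alpha/pi)
= sqrt(2 * 1.301 / pi)
= 0.910078
A = sqrt(0.910078)
= 0.954

0.954


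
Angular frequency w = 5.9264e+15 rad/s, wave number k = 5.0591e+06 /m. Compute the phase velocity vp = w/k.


vp = w / k
= 5.9264e+15 / 5.0591e+06
= 1.1714e+09 m/s

1.1714e+09


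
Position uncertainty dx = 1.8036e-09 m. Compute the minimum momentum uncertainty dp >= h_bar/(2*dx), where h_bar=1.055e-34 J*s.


dp = h_bar / (2 * dx)
= 1.055e-34 / (2 * 1.8036e-09)
= 1.055e-34 / 3.6072e-09
= 2.9247e-26 kg*m/s

2.9247e-26


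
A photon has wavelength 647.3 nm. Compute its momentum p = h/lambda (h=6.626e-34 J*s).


p = h / lambda
= 6.626e-34 / (647.3e-9)
= 6.626e-34 / 6.4730e-07
= 1.0236e-27 kg*m/s

1.0236e-27


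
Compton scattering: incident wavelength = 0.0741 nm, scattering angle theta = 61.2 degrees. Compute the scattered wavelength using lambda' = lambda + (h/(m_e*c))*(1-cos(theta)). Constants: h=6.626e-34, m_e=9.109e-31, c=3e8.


Compton wavelength: h/(m_e*c) = 2.4247e-12 m
d_lambda = 2.4247e-12 * (1 - cos(61.2 deg))
= 2.4247e-12 * 0.518246
= 1.2566e-12 m = 0.001257 nm
lambda' = 0.0741 + 0.001257
= 0.075357 nm

0.075357


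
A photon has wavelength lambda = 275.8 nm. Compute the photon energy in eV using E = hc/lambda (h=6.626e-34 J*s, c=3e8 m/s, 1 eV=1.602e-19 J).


E = hc / lambda
= (6.626e-34)(3e8) / (275.8e-9)
= 1.9878e-25 / 2.7580e-07
= 7.2074e-19 J
Converting to eV: 7.2074e-19 / 1.602e-19
= 4.499 eV

4.499


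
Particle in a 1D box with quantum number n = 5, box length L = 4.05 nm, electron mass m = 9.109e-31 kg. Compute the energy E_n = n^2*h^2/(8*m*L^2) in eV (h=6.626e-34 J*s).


E = n^2 * h^2 / (8 * m * L^2)
= 5^2 * (6.626e-34)^2 / (8 * 9.109e-31 * (4.05e-9)^2)
= 25 * 4.3904e-67 / (8 * 9.109e-31 * 1.6402e-17)
= 9.1827e-20 J
= 0.5732 eV

0.5732


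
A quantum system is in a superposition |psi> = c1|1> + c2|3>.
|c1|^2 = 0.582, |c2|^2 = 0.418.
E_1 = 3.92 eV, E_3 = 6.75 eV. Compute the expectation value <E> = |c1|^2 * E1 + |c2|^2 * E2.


<E> = |c1|^2 * E1 + |c2|^2 * E2
= 0.582 * 3.92 + 0.418 * 6.75
= 2.2814 + 2.8215
= 5.1029 eV

5.1029


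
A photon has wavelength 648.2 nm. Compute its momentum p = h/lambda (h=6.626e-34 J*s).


p = h / lambda
= 6.626e-34 / (648.2e-9)
= 6.626e-34 / 6.4820e-07
= 1.0222e-27 kg*m/s

1.0222e-27


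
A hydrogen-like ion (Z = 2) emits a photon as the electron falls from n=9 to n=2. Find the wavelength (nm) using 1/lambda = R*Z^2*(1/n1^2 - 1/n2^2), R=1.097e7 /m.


1/lambda = R * Z^2 * (1/n1^2 - 1/n2^2)
= 1.097e7 * 2^2 * (1/2^2 - 1/9^2)
= 1.097e7 * 4 * (0.25 - 0.012346)
= 1.0428e+07 /m
lambda = 1 / 1.0428e+07
= 95.8932 nm

95.8932


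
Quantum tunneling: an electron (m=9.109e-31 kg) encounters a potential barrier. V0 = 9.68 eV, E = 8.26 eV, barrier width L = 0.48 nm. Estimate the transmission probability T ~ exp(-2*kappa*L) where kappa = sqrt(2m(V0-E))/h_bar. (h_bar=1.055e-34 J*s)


V0 - E = 1.42 eV = 2.2748e-19 J
kappa = sqrt(2 * m * (V0-E)) / h_bar
= sqrt(2 * 9.109e-31 * 2.2748e-19) / 1.055e-34
= 6.1020e+09 /m
2*kappa*L = 2 * 6.1020e+09 * 0.48e-9
= 5.8579
T = exp(-5.8579) = 2.857138e-03

2.857138e-03


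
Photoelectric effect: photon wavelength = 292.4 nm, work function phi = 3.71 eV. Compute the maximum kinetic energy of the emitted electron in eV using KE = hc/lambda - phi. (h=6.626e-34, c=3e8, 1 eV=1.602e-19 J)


E_photon = hc / lambda
= (6.626e-34)(3e8) / (292.4e-9)
= 6.7982e-19 J
= 4.2436 eV
KE = E_photon - phi
= 4.2436 - 3.71
= 0.5336 eV

0.5336


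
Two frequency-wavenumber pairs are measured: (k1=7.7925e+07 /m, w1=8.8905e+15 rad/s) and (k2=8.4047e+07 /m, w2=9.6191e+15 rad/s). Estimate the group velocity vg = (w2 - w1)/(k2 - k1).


vg = (w2 - w1) / (k2 - k1)
= (9.6191e+15 - 8.8905e+15) / (8.4047e+07 - 7.7925e+07)
= 7.2860e+14 / 6.1220e+06
= 1.1901e+08 m/s

1.1901e+08


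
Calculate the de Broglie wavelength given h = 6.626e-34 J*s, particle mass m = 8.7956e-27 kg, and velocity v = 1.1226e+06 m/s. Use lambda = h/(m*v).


lambda = h / (m * v)
= 6.626e-34 / (8.7956e-27 * 1.1226e+06)
= 6.626e-34 / 9.8739e-21
= 6.7106e-14 m

6.7106e-14


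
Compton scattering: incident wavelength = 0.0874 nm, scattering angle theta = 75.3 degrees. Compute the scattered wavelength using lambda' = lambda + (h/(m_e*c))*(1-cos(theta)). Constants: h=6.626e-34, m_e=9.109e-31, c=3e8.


Compton wavelength: h/(m_e*c) = 2.4247e-12 m
d_lambda = 2.4247e-12 * (1 - cos(75.3 deg))
= 2.4247e-12 * 0.746242
= 1.8094e-12 m = 0.001809 nm
lambda' = 0.0874 + 0.001809
= 0.089209 nm

0.089209


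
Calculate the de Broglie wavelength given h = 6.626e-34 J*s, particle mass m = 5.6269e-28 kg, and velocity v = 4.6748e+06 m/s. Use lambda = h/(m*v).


lambda = h / (m * v)
= 6.626e-34 / (5.6269e-28 * 4.6748e+06)
= 6.626e-34 / 2.6305e-21
= 2.5189e-13 m

2.5189e-13


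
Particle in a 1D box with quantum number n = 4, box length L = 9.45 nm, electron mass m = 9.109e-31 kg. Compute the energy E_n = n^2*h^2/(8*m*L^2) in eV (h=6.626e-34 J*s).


E = n^2 * h^2 / (8 * m * L^2)
= 4^2 * (6.626e-34)^2 / (8 * 9.109e-31 * (9.45e-9)^2)
= 16 * 4.3904e-67 / (8 * 9.109e-31 * 8.9303e-17)
= 1.0794e-20 J
= 0.0674 eV

0.0674


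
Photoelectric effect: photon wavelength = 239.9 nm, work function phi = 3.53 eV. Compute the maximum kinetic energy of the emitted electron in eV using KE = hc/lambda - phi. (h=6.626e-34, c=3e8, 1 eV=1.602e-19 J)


E_photon = hc / lambda
= (6.626e-34)(3e8) / (239.9e-9)
= 8.2860e-19 J
= 5.1723 eV
KE = E_photon - phi
= 5.1723 - 3.53
= 1.6423 eV

1.6423


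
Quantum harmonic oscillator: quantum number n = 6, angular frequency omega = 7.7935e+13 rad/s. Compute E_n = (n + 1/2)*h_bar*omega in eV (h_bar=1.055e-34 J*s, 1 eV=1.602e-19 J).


E = (n + 1/2) * h_bar * omega
= (6 + 0.5) * 1.055e-34 * 7.7935e+13
= 6.5 * 8.2221e-21
= 5.3444e-20 J
= 0.3336 eV

0.3336


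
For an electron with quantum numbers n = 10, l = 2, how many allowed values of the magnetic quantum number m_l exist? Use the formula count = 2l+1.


m_l ranges from -l to +l in integer steps
So m_l goes from -2 to +2
Count = 2l + 1 = 2*2 + 1
= 5

5


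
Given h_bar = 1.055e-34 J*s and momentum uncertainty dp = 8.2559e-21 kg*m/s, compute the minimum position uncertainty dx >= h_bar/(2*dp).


dx = h_bar / (2 * dp)
= 1.055e-34 / (2 * 8.2559e-21)
= 1.055e-34 / 1.6512e-20
= 6.3894e-15 m

6.3894e-15


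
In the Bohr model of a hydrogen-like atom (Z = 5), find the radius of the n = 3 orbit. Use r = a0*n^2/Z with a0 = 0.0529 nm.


r = a0 * n^2 / Z
= 0.0529 * 3^2 / 5
= 0.0529 * 9 / 5
= 0.0952 nm

0.0952


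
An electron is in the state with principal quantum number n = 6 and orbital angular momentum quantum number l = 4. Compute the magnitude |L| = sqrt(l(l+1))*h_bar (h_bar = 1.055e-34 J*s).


L = sqrt(l*(l+1)) * h_bar
= sqrt(4 * 5) * 1.055e-34
= sqrt(20) * 1.055e-34
= 4.4721 * 1.055e-34
= 4.7181e-34 J*s

4.7181e-34


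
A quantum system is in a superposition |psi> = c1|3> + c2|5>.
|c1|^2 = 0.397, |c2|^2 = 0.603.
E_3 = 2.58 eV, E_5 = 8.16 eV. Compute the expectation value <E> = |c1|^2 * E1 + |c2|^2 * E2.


<E> = |c1|^2 * E1 + |c2|^2 * E2
= 0.397 * 2.58 + 0.603 * 8.16
= 1.0243 + 4.9205
= 5.9447 eV

5.9447


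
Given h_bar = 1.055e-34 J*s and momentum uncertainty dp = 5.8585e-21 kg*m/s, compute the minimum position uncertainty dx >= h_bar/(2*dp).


dx = h_bar / (2 * dp)
= 1.055e-34 / (2 * 5.8585e-21)
= 1.055e-34 / 1.1717e-20
= 9.0040e-15 m

9.0040e-15


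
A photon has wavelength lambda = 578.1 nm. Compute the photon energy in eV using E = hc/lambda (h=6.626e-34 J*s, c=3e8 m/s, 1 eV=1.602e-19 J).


E = hc / lambda
= (6.626e-34)(3e8) / (578.1e-9)
= 1.9878e-25 / 5.7810e-07
= 3.4385e-19 J
Converting to eV: 3.4385e-19 / 1.602e-19
= 2.1464 eV

2.1464


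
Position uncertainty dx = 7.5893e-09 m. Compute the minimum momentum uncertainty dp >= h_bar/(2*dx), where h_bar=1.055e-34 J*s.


dp = h_bar / (2 * dx)
= 1.055e-34 / (2 * 7.5893e-09)
= 1.055e-34 / 1.5179e-08
= 6.9506e-27 kg*m/s

6.9506e-27


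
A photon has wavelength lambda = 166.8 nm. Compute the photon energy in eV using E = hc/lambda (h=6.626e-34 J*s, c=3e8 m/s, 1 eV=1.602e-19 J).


E = hc / lambda
= (6.626e-34)(3e8) / (166.8e-9)
= 1.9878e-25 / 1.6680e-07
= 1.1917e-18 J
Converting to eV: 1.1917e-18 / 1.602e-19
= 7.439 eV

7.439


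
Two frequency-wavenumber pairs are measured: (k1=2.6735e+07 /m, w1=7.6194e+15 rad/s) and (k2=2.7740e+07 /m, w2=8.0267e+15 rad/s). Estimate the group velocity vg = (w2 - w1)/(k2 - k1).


vg = (w2 - w1) / (k2 - k1)
= (8.0267e+15 - 7.6194e+15) / (2.7740e+07 - 2.6735e+07)
= 4.0730e+14 / 1.0050e+06
= 4.0527e+08 m/s

4.0527e+08


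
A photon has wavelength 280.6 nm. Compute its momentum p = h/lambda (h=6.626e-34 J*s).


p = h / lambda
= 6.626e-34 / (280.6e-9)
= 6.626e-34 / 2.8060e-07
= 2.3614e-27 kg*m/s

2.3614e-27


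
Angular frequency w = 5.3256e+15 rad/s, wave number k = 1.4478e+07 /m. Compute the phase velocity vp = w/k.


vp = w / k
= 5.3256e+15 / 1.4478e+07
= 3.6784e+08 m/s

3.6784e+08


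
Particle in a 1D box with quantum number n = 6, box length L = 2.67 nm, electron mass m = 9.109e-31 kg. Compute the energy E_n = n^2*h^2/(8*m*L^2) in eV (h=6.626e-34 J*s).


E = n^2 * h^2 / (8 * m * L^2)
= 6^2 * (6.626e-34)^2 / (8 * 9.109e-31 * (2.67e-9)^2)
= 36 * 4.3904e-67 / (8 * 9.109e-31 * 7.1289e-18)
= 3.0424e-19 J
= 1.8992 eV

1.8992


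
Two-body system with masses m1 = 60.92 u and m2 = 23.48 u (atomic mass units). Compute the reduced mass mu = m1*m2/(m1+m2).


mu = m1 * m2 / (m1 + m2)
= 60.92 * 23.48 / (60.92 + 23.48)
= 1430.4016 / 84.4
= 16.9479 u

16.9479


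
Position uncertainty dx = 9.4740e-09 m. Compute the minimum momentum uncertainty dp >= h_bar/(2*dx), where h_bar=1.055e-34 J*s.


dp = h_bar / (2 * dx)
= 1.055e-34 / (2 * 9.4740e-09)
= 1.055e-34 / 1.8948e-08
= 5.5679e-27 kg*m/s

5.5679e-27


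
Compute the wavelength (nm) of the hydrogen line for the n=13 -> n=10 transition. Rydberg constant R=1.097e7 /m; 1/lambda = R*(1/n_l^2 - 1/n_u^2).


1/lambda = R * (1/n_l^2 - 1/n_u^2)
= 1.097e7 * (1/10^2 - 1/13^2)
= 1.097e7 * (0.01 - 0.005917)
= 1.097e7 * 0.004083
= 4.4789e+04 /m
lambda = 1 / 4.4789e+04 = 22327.0316 nm

22327.0316


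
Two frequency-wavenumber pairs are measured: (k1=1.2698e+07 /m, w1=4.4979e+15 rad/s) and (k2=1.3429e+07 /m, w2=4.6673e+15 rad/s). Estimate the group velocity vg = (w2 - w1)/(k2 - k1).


vg = (w2 - w1) / (k2 - k1)
= (4.6673e+15 - 4.4979e+15) / (1.3429e+07 - 1.2698e+07)
= 1.6940e+14 / 7.3100e+05
= 2.3174e+08 m/s

2.3174e+08


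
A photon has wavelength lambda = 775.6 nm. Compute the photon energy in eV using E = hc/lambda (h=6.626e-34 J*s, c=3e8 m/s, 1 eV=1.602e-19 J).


E = hc / lambda
= (6.626e-34)(3e8) / (775.6e-9)
= 1.9878e-25 / 7.7560e-07
= 2.5629e-19 J
Converting to eV: 2.5629e-19 / 1.602e-19
= 1.5998 eV

1.5998


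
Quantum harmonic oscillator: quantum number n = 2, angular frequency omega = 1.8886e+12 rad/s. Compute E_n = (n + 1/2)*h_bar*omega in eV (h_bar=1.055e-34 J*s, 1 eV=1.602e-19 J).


E = (n + 1/2) * h_bar * omega
= (2 + 0.5) * 1.055e-34 * 1.8886e+12
= 2.5 * 1.9925e-22
= 4.9812e-22 J
= 0.0031 eV

0.0031


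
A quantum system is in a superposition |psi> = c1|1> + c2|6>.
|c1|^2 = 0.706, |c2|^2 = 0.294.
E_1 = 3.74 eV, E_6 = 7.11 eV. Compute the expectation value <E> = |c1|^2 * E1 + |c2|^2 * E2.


<E> = |c1|^2 * E1 + |c2|^2 * E2
= 0.706 * 3.74 + 0.294 * 7.11
= 2.6404 + 2.0903
= 4.7308 eV

4.7308


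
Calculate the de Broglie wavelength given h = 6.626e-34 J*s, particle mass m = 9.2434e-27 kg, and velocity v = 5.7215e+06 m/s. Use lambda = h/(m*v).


lambda = h / (m * v)
= 6.626e-34 / (9.2434e-27 * 5.7215e+06)
= 6.626e-34 / 5.2886e-20
= 1.2529e-14 m

1.2529e-14


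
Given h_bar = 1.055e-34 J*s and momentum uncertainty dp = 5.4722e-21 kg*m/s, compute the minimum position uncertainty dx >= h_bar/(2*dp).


dx = h_bar / (2 * dp)
= 1.055e-34 / (2 * 5.4722e-21)
= 1.055e-34 / 1.0944e-20
= 9.6396e-15 m

9.6396e-15


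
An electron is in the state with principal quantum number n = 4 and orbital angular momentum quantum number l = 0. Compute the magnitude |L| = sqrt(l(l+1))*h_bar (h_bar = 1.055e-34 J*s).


L = sqrt(l*(l+1)) * h_bar
= sqrt(0 * 1) * 1.055e-34
= sqrt(0) * 1.055e-34
= 0.0 * 1.055e-34
= 0.0000e+00 J*s

0.0000e+00


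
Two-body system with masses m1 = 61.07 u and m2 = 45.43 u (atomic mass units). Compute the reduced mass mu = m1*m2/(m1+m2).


mu = m1 * m2 / (m1 + m2)
= 61.07 * 45.43 / (61.07 + 45.43)
= 2774.4101 / 106.5
= 26.0508 u

26.0508


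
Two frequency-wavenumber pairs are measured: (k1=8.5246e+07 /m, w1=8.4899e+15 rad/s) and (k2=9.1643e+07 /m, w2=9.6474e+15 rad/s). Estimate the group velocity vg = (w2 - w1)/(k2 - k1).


vg = (w2 - w1) / (k2 - k1)
= (9.6474e+15 - 8.4899e+15) / (9.1643e+07 - 8.5246e+07)
= 1.1575e+15 / 6.3970e+06
= 1.8094e+08 m/s

1.8094e+08


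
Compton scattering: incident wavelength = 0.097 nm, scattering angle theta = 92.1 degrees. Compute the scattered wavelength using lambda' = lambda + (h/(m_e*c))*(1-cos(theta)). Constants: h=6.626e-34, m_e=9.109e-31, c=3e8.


Compton wavelength: h/(m_e*c) = 2.4247e-12 m
d_lambda = 2.4247e-12 * (1 - cos(92.1 deg))
= 2.4247e-12 * 1.036644
= 2.5136e-12 m = 0.002514 nm
lambda' = 0.097 + 0.002514
= 0.099514 nm

0.099514


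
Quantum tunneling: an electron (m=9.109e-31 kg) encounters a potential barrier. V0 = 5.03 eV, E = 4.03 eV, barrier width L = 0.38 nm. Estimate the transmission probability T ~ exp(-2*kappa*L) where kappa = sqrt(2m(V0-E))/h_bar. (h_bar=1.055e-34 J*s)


V0 - E = 1.0 eV = 1.6020e-19 J
kappa = sqrt(2 * m * (V0-E)) / h_bar
= sqrt(2 * 9.109e-31 * 1.6020e-19) / 1.055e-34
= 5.1207e+09 /m
2*kappa*L = 2 * 5.1207e+09 * 0.38e-9
= 3.8917
T = exp(-3.8917) = 2.041000e-02

2.041000e-02


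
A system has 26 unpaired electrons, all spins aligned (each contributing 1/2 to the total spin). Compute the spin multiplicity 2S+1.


Total spin S = N * (1/2) = 26 * 0.5 = 13.0
Spin multiplicity = 2S + 1
= 2 * 13.0 + 1
= 27

27


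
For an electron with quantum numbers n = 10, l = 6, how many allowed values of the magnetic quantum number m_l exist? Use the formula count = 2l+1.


m_l ranges from -l to +l in integer steps
So m_l goes from -6 to +6
Count = 2l + 1 = 2*6 + 1
= 13

13


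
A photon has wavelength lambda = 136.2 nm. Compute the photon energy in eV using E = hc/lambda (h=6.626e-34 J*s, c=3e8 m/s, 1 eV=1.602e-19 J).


E = hc / lambda
= (6.626e-34)(3e8) / (136.2e-9)
= 1.9878e-25 / 1.3620e-07
= 1.4595e-18 J
Converting to eV: 1.4595e-18 / 1.602e-19
= 9.1103 eV

9.1103


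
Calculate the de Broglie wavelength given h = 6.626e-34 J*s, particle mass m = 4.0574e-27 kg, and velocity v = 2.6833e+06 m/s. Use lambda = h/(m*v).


lambda = h / (m * v)
= 6.626e-34 / (4.0574e-27 * 2.6833e+06)
= 6.626e-34 / 1.0887e-20
= 6.0860e-14 m

6.0860e-14


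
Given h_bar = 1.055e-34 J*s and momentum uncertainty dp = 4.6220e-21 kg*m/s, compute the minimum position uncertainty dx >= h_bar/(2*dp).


dx = h_bar / (2 * dp)
= 1.055e-34 / (2 * 4.6220e-21)
= 1.055e-34 / 9.2440e-21
= 1.1413e-14 m

1.1413e-14


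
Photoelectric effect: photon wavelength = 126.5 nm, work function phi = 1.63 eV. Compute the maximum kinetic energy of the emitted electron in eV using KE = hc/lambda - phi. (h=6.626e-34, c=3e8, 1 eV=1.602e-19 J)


E_photon = hc / lambda
= (6.626e-34)(3e8) / (126.5e-9)
= 1.5714e-18 J
= 9.8089 eV
KE = E_photon - phi
= 9.8089 - 1.63
= 8.1789 eV

8.1789


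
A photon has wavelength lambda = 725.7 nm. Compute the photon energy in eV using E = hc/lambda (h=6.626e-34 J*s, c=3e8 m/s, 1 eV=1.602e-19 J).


E = hc / lambda
= (6.626e-34)(3e8) / (725.7e-9)
= 1.9878e-25 / 7.2570e-07
= 2.7391e-19 J
Converting to eV: 2.7391e-19 / 1.602e-19
= 1.7098 eV

1.7098


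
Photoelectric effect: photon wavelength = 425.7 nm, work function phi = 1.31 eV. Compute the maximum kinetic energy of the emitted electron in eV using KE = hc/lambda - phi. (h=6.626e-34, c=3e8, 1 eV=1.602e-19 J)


E_photon = hc / lambda
= (6.626e-34)(3e8) / (425.7e-9)
= 4.6695e-19 J
= 2.9148 eV
KE = E_photon - phi
= 2.9148 - 1.31
= 1.6048 eV

1.6048


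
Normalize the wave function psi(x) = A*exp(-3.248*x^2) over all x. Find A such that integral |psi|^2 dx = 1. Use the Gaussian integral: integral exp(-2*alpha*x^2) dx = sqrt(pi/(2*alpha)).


integral |psi|^2 dx = A^2 * sqrt(pi/(2*alpha)) = 1
A^2 = sqrt(2*alpha/pi)
= sqrt(2 * 3.248 / pi)
= 1.437964
A = sqrt(1.437964)
= 1.1992

1.1992


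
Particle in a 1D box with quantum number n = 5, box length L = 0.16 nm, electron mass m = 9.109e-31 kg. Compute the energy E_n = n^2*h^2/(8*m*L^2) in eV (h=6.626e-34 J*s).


E = n^2 * h^2 / (8 * m * L^2)
= 5^2 * (6.626e-34)^2 / (8 * 9.109e-31 * (0.16e-9)^2)
= 25 * 4.3904e-67 / (8 * 9.109e-31 * 2.5600e-20)
= 5.8836e-17 J
= 367.2651 eV

367.2651


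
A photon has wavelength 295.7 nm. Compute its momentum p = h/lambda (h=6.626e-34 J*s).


p = h / lambda
= 6.626e-34 / (295.7e-9)
= 6.626e-34 / 2.9570e-07
= 2.2408e-27 kg*m/s

2.2408e-27


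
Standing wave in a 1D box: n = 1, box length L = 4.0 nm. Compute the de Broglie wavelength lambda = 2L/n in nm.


lambda = 2L / n
= 2 * 4.0 / 1
= 8.0 / 1
= 8.0 nm

8.0


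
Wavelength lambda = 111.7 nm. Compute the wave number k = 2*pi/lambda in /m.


k = 2 * pi / lambda
= 6.2832 / (111.7e-9)
= 6.2832 / 1.1170e-07
= 5.6251e+07 /m

5.6251e+07


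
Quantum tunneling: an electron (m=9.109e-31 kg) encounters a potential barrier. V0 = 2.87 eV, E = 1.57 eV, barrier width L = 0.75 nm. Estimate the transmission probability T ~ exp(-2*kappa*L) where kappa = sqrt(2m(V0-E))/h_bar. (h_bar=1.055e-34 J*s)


V0 - E = 1.3 eV = 2.0826e-19 J
kappa = sqrt(2 * m * (V0-E)) / h_bar
= sqrt(2 * 9.109e-31 * 2.0826e-19) / 1.055e-34
= 5.8385e+09 /m
2*kappa*L = 2 * 5.8385e+09 * 0.75e-9
= 8.7577
T = exp(-8.7577) = 1.572395e-04

1.572395e-04


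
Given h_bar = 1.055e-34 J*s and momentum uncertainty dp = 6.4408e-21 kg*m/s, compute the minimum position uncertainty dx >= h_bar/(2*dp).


dx = h_bar / (2 * dp)
= 1.055e-34 / (2 * 6.4408e-21)
= 1.055e-34 / 1.2882e-20
= 8.1900e-15 m

8.1900e-15


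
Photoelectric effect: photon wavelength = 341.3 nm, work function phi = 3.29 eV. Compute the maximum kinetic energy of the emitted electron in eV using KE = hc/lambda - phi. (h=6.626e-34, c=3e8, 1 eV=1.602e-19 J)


E_photon = hc / lambda
= (6.626e-34)(3e8) / (341.3e-9)
= 5.8242e-19 J
= 3.6356 eV
KE = E_photon - phi
= 3.6356 - 3.29
= 0.3456 eV

0.3456


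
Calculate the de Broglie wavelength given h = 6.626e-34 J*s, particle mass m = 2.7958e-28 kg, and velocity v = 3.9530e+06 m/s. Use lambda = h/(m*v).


lambda = h / (m * v)
= 6.626e-34 / (2.7958e-28 * 3.9530e+06)
= 6.626e-34 / 1.1052e-21
= 5.9954e-13 m

5.9954e-13


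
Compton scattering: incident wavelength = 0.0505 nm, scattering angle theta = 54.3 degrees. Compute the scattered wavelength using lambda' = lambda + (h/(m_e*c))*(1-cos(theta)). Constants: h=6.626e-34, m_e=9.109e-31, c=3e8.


Compton wavelength: h/(m_e*c) = 2.4247e-12 m
d_lambda = 2.4247e-12 * (1 - cos(54.3 deg))
= 2.4247e-12 * 0.416459
= 1.0098e-12 m = 0.00101 nm
lambda' = 0.0505 + 0.00101
= 0.05151 nm

0.05151


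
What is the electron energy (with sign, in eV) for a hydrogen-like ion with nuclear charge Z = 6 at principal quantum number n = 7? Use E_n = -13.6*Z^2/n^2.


E_n = -13.6 * Z^2 / n^2
= -13.6 * 6^2 / 7^2
= -13.6 * 36 / 49
= -9.9918 eV

-9.9918


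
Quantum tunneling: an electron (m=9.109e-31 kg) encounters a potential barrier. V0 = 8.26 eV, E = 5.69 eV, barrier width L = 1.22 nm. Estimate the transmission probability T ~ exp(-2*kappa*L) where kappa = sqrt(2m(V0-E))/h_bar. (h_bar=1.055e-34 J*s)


V0 - E = 2.57 eV = 4.1171e-19 J
kappa = sqrt(2 * m * (V0-E)) / h_bar
= sqrt(2 * 9.109e-31 * 4.1171e-19) / 1.055e-34
= 8.2091e+09 /m
2*kappa*L = 2 * 8.2091e+09 * 1.22e-9
= 20.0302
T = exp(-20.0302) = 1.999815e-09

1.999815e-09


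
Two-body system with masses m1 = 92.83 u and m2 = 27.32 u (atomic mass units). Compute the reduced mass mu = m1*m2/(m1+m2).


mu = m1 * m2 / (m1 + m2)
= 92.83 * 27.32 / (92.83 + 27.32)
= 2536.1156 / 120.15
= 21.1079 u

21.1079


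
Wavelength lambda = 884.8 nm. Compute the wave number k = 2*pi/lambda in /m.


k = 2 * pi / lambda
= 6.2832 / (884.8e-9)
= 6.2832 / 8.8480e-07
= 7.1012e+06 /m

7.1012e+06


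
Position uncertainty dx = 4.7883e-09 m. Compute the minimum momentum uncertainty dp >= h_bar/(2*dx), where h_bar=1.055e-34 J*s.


dp = h_bar / (2 * dx)
= 1.055e-34 / (2 * 4.7883e-09)
= 1.055e-34 / 9.5766e-09
= 1.1016e-26 kg*m/s

1.1016e-26


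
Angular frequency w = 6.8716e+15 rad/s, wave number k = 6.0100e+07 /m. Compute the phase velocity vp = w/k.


vp = w / k
= 6.8716e+15 / 6.0100e+07
= 1.1434e+08 m/s

1.1434e+08


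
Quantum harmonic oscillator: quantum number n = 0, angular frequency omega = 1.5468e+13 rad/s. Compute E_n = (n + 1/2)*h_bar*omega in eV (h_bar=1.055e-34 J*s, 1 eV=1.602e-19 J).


E = (n + 1/2) * h_bar * omega
= (0 + 0.5) * 1.055e-34 * 1.5468e+13
= 0.5 * 1.6319e-21
= 8.1594e-22 J
= 0.0051 eV

0.0051


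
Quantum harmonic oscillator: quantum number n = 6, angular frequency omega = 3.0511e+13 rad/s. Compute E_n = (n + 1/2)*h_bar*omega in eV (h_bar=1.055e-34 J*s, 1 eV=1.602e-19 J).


E = (n + 1/2) * h_bar * omega
= (6 + 0.5) * 1.055e-34 * 3.0511e+13
= 6.5 * 3.2189e-21
= 2.0923e-20 J
= 0.1306 eV

0.1306


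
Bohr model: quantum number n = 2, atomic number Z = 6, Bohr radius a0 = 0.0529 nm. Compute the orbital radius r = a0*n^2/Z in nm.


r = a0 * n^2 / Z
= 0.0529 * 2^2 / 6
= 0.0529 * 4 / 6
= 0.0353 nm

0.0353


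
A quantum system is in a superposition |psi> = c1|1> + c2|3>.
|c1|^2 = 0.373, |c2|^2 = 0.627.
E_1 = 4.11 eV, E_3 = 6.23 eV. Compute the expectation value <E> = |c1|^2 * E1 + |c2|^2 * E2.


<E> = |c1|^2 * E1 + |c2|^2 * E2
= 0.373 * 4.11 + 0.627 * 6.23
= 1.533 + 3.9062
= 5.4392 eV

5.4392


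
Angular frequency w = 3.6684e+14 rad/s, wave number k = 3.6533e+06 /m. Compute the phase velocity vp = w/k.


vp = w / k
= 3.6684e+14 / 3.6533e+06
= 1.0041e+08 m/s

1.0041e+08


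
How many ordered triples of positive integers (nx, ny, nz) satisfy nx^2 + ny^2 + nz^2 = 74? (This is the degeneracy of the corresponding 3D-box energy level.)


Enumerate all (nx, ny, nz) with nx^2 + ny^2 + nz^2 = 74:
(1,3,8)
(1,8,3)
(3,1,8)
(3,4,7)
(3,7,4)
(3,8,1)
(4,3,7)
(4,7,3)
(7,3,4)
(7,4,3)
(8,1,3)
(8,3,1)
Total degeneracy = 12

12


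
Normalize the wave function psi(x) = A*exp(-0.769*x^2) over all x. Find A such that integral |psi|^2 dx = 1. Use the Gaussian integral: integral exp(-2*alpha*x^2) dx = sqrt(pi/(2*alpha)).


integral |psi|^2 dx = A^2 * sqrt(pi/(2*alpha)) = 1
A^2 = sqrt(2*alpha/pi)
= sqrt(2 * 0.769 / pi)
= 0.699686
A = sqrt(0.699686)
= 0.8365

0.8365


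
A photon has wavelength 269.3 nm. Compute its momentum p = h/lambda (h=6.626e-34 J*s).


p = h / lambda
= 6.626e-34 / (269.3e-9)
= 6.626e-34 / 2.6930e-07
= 2.4605e-27 kg*m/s

2.4605e-27


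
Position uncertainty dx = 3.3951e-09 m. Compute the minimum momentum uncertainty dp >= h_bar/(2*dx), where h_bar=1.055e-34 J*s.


dp = h_bar / (2 * dx)
= 1.055e-34 / (2 * 3.3951e-09)
= 1.055e-34 / 6.7902e-09
= 1.5537e-26 kg*m/s

1.5537e-26


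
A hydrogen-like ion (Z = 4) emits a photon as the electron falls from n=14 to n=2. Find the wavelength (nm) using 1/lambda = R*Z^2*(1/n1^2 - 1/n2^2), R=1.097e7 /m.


1/lambda = R * Z^2 * (1/n1^2 - 1/n2^2)
= 1.097e7 * 4^2 * (1/2^2 - 1/14^2)
= 1.097e7 * 16 * (0.25 - 0.005102)
= 4.2984e+07 /m
lambda = 1 / 4.2984e+07
= 23.2642 nm

23.2642


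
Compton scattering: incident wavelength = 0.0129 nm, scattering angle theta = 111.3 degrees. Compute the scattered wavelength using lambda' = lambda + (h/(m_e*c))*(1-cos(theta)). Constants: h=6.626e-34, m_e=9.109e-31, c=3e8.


Compton wavelength: h/(m_e*c) = 2.4247e-12 m
d_lambda = 2.4247e-12 * (1 - cos(111.3 deg))
= 2.4247e-12 * 1.363251
= 3.3055e-12 m = 0.003305 nm
lambda' = 0.0129 + 0.003305
= 0.016205 nm

0.016205


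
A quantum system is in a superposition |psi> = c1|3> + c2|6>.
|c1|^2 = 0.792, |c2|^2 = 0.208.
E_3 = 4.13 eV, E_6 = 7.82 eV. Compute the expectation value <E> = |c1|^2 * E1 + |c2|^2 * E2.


<E> = |c1|^2 * E1 + |c2|^2 * E2
= 0.792 * 4.13 + 0.208 * 7.82
= 3.271 + 1.6266
= 4.8975 eV

4.8975


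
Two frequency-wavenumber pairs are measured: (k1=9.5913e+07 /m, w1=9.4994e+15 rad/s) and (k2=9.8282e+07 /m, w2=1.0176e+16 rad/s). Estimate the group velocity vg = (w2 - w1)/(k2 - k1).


vg = (w2 - w1) / (k2 - k1)
= (1.0176e+16 - 9.4994e+15) / (9.8282e+07 - 9.5913e+07)
= 6.7660e+14 / 2.3690e+06
= 2.8561e+08 m/s

2.8561e+08


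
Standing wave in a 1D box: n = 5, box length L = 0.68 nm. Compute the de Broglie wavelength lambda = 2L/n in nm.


lambda = 2L / n
= 2 * 0.68 / 5
= 1.36 / 5
= 0.272 nm

0.272


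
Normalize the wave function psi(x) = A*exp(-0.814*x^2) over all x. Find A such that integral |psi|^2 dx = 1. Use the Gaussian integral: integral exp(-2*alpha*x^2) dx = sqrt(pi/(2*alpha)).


integral |psi|^2 dx = A^2 * sqrt(pi/(2*alpha)) = 1
A^2 = sqrt(2*alpha/pi)
= sqrt(2 * 0.814 / pi)
= 0.719867
A = sqrt(0.719867)
= 0.8484

0.8484


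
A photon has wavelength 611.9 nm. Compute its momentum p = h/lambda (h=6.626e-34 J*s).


p = h / lambda
= 6.626e-34 / (611.9e-9)
= 6.626e-34 / 6.1190e-07
= 1.0829e-27 kg*m/s

1.0829e-27


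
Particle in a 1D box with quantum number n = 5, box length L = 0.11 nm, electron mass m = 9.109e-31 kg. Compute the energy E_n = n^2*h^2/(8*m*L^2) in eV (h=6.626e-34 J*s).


E = n^2 * h^2 / (8 * m * L^2)
= 5^2 * (6.626e-34)^2 / (8 * 9.109e-31 * (0.11e-9)^2)
= 25 * 4.3904e-67 / (8 * 9.109e-31 * 1.2100e-20)
= 1.2448e-16 J
= 777.0238 eV

777.0238


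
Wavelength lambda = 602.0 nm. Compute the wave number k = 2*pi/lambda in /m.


k = 2 * pi / lambda
= 6.2832 / (602.0e-9)
= 6.2832 / 6.0200e-07
= 1.0437e+07 /m

1.0437e+07


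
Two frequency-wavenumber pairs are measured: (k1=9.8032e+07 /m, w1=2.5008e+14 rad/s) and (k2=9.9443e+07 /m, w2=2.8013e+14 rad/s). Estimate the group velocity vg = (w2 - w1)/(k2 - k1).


vg = (w2 - w1) / (k2 - k1)
= (2.8013e+14 - 2.5008e+14) / (9.9443e+07 - 9.8032e+07)
= 3.0050e+13 / 1.4110e+06
= 2.1297e+07 m/s

2.1297e+07


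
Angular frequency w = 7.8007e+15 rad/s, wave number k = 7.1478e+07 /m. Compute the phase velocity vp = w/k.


vp = w / k
= 7.8007e+15 / 7.1478e+07
= 1.0913e+08 m/s

1.0913e+08


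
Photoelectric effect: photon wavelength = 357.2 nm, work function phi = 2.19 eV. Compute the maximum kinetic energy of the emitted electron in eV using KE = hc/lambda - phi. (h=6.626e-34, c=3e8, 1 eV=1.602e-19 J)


E_photon = hc / lambda
= (6.626e-34)(3e8) / (357.2e-9)
= 5.5649e-19 J
= 3.4738 eV
KE = E_photon - phi
= 3.4738 - 2.19
= 1.2838 eV

1.2838


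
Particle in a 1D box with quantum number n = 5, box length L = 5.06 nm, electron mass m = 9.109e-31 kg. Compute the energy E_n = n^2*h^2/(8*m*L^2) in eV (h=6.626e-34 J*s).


E = n^2 * h^2 / (8 * m * L^2)
= 5^2 * (6.626e-34)^2 / (8 * 9.109e-31 * (5.06e-9)^2)
= 25 * 4.3904e-67 / (8 * 9.109e-31 * 2.5604e-17)
= 5.8828e-20 J
= 0.3672 eV

0.3672


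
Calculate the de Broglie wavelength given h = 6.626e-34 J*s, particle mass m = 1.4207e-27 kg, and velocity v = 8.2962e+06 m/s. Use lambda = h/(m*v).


lambda = h / (m * v)
= 6.626e-34 / (1.4207e-27 * 8.2962e+06)
= 6.626e-34 / 1.1786e-20
= 5.6217e-14 m

5.6217e-14


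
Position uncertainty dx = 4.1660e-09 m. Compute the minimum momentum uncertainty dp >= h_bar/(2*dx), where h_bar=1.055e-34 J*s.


dp = h_bar / (2 * dx)
= 1.055e-34 / (2 * 4.1660e-09)
= 1.055e-34 / 8.3320e-09
= 1.2662e-26 kg*m/s

1.2662e-26


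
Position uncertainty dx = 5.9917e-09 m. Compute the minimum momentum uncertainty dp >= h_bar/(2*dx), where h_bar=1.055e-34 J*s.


dp = h_bar / (2 * dx)
= 1.055e-34 / (2 * 5.9917e-09)
= 1.055e-34 / 1.1983e-08
= 8.8038e-27 kg*m/s

8.8038e-27


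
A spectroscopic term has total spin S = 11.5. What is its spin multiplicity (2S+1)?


Spin multiplicity = 2S + 1
= 2 * 11.5 + 1
= 23.0 + 1
= 24

24


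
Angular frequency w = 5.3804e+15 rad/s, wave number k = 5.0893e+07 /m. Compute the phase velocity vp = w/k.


vp = w / k
= 5.3804e+15 / 5.0893e+07
= 1.0572e+08 m/s

1.0572e+08
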